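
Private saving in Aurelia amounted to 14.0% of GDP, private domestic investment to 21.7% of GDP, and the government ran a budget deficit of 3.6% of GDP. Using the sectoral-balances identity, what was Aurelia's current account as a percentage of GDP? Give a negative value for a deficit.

-11.3

By the sectoral-balances identity, CA = (S_private - I) + (T - G).
Private balance = 14.0 - 21.7 = -7.7
Government balance (T - G) = -3.6
CA = -7.7 + (-3.6) = -11.3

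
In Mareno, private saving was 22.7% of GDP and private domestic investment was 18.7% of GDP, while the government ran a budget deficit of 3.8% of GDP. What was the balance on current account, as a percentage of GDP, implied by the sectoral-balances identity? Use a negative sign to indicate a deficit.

By the sectoral-balances identity, CA = (S_private - I) + (T - G).
Private balance = 22.7 - 18.7 = 4.0
Government balance (T - G) = -3.8
CA = 4.0 + (-3.8) = 0.2

0.2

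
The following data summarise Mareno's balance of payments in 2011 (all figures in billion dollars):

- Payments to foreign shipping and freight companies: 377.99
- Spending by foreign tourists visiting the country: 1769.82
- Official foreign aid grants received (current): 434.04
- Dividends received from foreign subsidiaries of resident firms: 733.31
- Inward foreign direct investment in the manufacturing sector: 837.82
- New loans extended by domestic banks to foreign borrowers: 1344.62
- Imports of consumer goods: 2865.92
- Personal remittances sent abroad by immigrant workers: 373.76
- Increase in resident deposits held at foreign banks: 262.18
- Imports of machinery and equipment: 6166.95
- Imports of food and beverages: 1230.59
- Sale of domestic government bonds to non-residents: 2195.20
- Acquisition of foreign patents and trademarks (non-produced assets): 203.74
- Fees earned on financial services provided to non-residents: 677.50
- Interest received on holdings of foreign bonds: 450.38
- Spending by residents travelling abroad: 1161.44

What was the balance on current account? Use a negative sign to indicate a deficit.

Goods: -6166.95 - 2865.92 - 1230.59 = -10263.46
Services: 1769.82 - 1161.44 - 377.99 + 677.50 = 907.89
Primary income: 733.31 + 450.38 = 1183.69
Secondary income: -373.76 + 434.04 = 60.28
Current account = (-10263.46) + 907.89 + 1183.69 + 60.28 = -8111.60
(Excluded from the current account — financial account: inward foreign direct investment in the manufacturing sector 837.82, new loans extended by domestic banks to foreign borrowers 1344.62, increase in resident deposits held at foreign banks 262.18, sale of domestic government bonds to non-residents 2195.20; capital account: acquisition of foreign patents and trademarks (non-produced assets) 203.74.)

-8111.60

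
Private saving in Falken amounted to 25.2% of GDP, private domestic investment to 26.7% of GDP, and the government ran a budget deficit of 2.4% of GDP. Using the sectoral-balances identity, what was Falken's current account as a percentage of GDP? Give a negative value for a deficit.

By the sectoral-balances identity, CA = (S_private - I) + (T - G).
Private balance = 25.2 - 26.7 = -1.5
Government balance (T - G) = -2.4
CA = -1.5 + (-2.4) = -3.9

-3.9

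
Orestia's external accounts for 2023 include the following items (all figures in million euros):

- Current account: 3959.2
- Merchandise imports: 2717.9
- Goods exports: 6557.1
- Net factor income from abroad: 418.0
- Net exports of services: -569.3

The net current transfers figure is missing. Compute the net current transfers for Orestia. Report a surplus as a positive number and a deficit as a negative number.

271.3

Current account = goods balance + services balance + net primary income + net secondary income
Sum of the known components = 3687.9
Net current transfers = CA - (known components) = 3959.2 - 3687.9 = 271.3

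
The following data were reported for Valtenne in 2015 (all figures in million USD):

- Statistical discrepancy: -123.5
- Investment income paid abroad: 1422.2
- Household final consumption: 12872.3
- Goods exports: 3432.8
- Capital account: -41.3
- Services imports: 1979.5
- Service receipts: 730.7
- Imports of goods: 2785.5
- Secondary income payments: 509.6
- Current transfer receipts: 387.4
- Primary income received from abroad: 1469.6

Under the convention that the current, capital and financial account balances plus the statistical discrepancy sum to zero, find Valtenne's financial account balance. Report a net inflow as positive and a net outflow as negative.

841.1

Goods balance = 3432.8 - 2785.5 = 647.3
Services balance = 730.7 - 1979.5 = -1248.8
Trade balance (goods + services) = 647.3 + (-1248.8) = -601.5
Net primary income = 1469.6 - 1422.2 = 47.4
Net secondary income = 387.4 - 509.6 = -122.2
Current account = -601.5 + 47.4 + (-122.2) = -676.3
Financial account = -(-676.3 + (-41.3) + (-123.5)) = 841.1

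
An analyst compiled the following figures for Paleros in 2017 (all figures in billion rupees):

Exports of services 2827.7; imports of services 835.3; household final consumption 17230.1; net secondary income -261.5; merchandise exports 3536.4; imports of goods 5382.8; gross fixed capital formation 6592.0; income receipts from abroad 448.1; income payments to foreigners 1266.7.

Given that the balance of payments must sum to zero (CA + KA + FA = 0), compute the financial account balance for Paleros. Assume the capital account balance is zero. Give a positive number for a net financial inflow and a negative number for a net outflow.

934.1

Goods balance = 3536.4 - 5382.8 = -1846.4
Services balance = 2827.7 - 835.3 = 1992.4
Trade balance (goods + services) = -1846.4 + 1992.4 = 146.0
Net primary income = 448.1 - 1266.7 = -818.6
Net secondary income = -261.5
Current account = 146.0 + (-818.6) + (-261.5) = -934.1
Financial account = -(-934.1) = 934.1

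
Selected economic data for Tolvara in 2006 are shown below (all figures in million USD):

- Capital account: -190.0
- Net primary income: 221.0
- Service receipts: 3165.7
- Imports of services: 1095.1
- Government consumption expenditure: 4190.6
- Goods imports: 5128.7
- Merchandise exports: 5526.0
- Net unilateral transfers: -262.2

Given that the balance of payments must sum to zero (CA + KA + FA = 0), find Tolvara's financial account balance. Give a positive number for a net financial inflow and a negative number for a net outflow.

Goods balance = 5526.0 - 5128.7 = 397.3
Services balance = 3165.7 - 1095.1 = 2070.6
Trade balance (goods + services) = 397.3 + 2070.6 = 2467.9
Net primary income = 221.0
Net secondary income = -262.2
Current account = 2467.9 + 221.0 + (-262.2) = 2426.7
Financial account = -(2426.7 + (-190.0)) = -2236.7

-2236.7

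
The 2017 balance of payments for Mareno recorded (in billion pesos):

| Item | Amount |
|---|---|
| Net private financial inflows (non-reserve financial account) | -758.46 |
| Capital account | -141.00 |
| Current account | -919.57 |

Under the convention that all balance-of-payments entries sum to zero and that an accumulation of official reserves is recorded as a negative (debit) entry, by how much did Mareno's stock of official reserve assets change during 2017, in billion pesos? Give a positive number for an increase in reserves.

Official reserve transactions balance = -((-919.57) + (-141.00) + (-758.46)) = 1819.03
An accumulation of reserves is recorded as a debit (negative entry), so the change in the stock of reserves is the negative of that balance.
Change in official reserves = -(1819.03) = -1819.03

-1819.03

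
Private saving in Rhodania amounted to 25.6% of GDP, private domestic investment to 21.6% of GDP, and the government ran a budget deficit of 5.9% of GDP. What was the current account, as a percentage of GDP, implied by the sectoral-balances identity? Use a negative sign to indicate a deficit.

By the sectoral-balances identity, CA = (S_private - I) + (T - G).
Private balance = 25.6 - 21.6 = 4.0
Government balance (T - G) = -5.9
CA = 4.0 + (-5.9) = -1.9

-1.9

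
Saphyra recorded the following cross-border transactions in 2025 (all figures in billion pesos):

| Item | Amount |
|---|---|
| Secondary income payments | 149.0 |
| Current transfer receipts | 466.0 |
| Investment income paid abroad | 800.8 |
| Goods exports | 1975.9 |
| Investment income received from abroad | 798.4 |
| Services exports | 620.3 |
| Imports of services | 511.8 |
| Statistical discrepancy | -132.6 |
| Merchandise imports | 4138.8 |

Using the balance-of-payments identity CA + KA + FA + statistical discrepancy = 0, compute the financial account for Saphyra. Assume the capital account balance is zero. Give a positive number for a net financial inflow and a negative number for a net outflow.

Goods balance = 1975.9 - 4138.8 = -2162.9
Services balance = 620.3 - 511.8 = 108.5
Trade balance (goods + services) = -2162.9 + 108.5 = -2054.4
Net primary income = 798.4 - 800.8 = -2.4
Net secondary income = 466.0 - 149.0 = 317.0
Current account = -2054.4 + (-2.4) + 317.0 = -1739.8
Financial account = -(-1739.8 + (-132.6)) = 1872.4

1872.4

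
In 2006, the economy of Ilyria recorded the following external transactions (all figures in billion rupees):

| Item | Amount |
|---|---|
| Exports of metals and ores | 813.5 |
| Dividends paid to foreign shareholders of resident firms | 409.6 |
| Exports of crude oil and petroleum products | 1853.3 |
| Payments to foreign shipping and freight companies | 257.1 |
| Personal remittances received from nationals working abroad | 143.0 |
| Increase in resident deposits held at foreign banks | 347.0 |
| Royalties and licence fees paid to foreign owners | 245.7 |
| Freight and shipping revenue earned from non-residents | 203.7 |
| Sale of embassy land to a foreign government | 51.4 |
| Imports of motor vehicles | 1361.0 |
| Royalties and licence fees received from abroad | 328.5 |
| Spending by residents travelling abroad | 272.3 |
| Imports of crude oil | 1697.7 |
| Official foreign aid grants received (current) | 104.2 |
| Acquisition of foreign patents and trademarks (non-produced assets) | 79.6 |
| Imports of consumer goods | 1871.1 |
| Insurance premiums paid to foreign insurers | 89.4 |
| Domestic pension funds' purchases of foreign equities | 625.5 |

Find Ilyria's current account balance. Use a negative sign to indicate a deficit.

Goods: 1853.3 - 1871.1 - 1697.7 + 813.5 - 1361.0 = -2263.0
Services: -245.7 + 203.7 - 272.3 - 257.1 - 89.4 + 328.5 = -332.3
Primary income: -409.6
Secondary income: 143.0 + 104.2 = 247.2
Current account = (-2263.0) + (-332.3) + (-409.6) + 247.2 = -2757.7
(Excluded from the current account — financial account: increase in resident deposits held at foreign banks 347.0, domestic pension funds' purchases of foreign equities 625.5; capital account: sale of embassy land to a foreign government 51.4, acquisition of foreign patents and trademarks (non-produced assets) 79.6.)

-2757.7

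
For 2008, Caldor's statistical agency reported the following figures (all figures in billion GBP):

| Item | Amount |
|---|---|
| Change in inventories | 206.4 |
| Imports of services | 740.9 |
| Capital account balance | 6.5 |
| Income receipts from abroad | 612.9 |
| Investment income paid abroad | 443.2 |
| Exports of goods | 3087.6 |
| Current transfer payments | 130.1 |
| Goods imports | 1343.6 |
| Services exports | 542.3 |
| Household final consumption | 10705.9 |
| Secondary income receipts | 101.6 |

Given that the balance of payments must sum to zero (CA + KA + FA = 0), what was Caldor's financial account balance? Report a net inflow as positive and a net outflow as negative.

Goods balance = 3087.6 - 1343.6 = 1744.0
Services balance = 542.3 - 740.9 = -198.6
Trade balance (goods + services) = 1744.0 + (-198.6) = 1545.4
Net primary income = 612.9 - 443.2 = 169.7
Net secondary income = 101.6 - 130.1 = -28.5
Current account = 1545.4 + 169.7 + (-28.5) = 1686.6
Financial account = -(1686.6 + 6.5) = -1693.1

-1693.1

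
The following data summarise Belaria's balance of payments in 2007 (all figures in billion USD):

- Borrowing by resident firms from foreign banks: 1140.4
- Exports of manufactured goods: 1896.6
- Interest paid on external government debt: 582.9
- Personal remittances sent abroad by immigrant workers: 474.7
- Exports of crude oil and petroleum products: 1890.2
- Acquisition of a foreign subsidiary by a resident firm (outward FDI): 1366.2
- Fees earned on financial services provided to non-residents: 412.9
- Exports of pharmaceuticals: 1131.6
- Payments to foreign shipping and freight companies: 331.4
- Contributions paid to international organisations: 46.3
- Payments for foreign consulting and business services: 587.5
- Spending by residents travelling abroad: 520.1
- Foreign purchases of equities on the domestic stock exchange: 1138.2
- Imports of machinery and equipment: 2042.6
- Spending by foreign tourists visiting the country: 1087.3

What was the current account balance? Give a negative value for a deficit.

Goods: -2042.6 + 1890.2 + 1131.6 + 1896.6 = 2875.8
Services: 1087.3 - 331.4 - 520.1 + 412.9 - 587.5 = 61.2
Primary income: -582.9
Secondary income: -474.7 - 46.3 = -521.0
Current account = 2875.8 + 61.2 + (-582.9) + (-521.0) = 1833.1
(Excluded from the current account — financial account: borrowing by resident firms from foreign banks 1140.4, acquisition of a foreign subsidiary by a resident firm (outward FDI) 1366.2, foreign purchases of equities on the domestic stock exchange 1138.2.)

1833.1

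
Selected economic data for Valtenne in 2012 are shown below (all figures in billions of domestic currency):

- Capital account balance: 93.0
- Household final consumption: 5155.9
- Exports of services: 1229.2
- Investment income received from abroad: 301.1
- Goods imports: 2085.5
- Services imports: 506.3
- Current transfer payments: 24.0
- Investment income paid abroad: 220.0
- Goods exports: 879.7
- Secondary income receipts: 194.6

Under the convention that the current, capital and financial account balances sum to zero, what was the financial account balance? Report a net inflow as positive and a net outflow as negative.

138.2

Goods balance = 879.7 - 2085.5 = -1205.8
Services balance = 1229.2 - 506.3 = 722.9
Trade balance (goods + services) = -1205.8 + 722.9 = -482.9
Net primary income = 301.1 - 220.0 = 81.1
Net secondary income = 194.6 - 24.0 = 170.6
Current account = -482.9 + 81.1 + 170.6 = -231.2
Financial account = -(-231.2 + 93.0) = 138.2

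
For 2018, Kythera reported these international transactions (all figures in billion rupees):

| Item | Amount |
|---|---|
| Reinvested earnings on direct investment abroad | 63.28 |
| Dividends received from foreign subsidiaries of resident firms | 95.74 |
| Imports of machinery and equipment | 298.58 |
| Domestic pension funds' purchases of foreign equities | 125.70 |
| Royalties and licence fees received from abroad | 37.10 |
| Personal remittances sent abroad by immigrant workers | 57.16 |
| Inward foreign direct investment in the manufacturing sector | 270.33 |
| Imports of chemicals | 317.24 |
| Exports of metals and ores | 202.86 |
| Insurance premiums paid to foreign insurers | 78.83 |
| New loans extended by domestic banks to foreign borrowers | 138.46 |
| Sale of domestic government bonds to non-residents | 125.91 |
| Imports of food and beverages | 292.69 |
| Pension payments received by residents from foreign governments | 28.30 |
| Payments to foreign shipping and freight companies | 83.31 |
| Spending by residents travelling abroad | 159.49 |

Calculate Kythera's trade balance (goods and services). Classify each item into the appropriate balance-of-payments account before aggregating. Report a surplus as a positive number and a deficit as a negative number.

-990.18

Goods: 202.86 - 317.24 - 298.58 - 292.69 = -705.65
Services: -83.31 - 159.49 - 78.83 + 37.10 = -284.53
Trade balance = -705.65 + (-284.53) = -990.18
(Excluded from the trade balance — primary income: reinvested earnings on direct investment abroad 63.28, dividends received from foreign subsidiaries of resident firms 95.74; financial account: domestic pension funds' purchases of foreign equities 125.70, inward foreign direct investment in the manufacturing sector 270.33, new loans extended by domestic banks to foreign borrowers 138.46, sale of domestic government bonds to non-residents 125.91; secondary income: personal remittances sent abroad by immigrant workers 57.16, pension payments received by residents from foreign governments 28.30.)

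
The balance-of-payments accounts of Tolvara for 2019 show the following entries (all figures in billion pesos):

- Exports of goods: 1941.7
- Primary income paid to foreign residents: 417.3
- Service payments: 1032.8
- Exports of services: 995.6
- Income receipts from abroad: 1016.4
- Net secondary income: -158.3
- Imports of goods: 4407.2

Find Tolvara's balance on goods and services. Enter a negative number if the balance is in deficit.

Goods balance = 1941.7 - 4407.2 = -2465.5
Services balance = 995.6 - 1032.8 = -37.2
Trade balance (goods + services) = -2465.5 + (-37.2) = -2502.7

-2502.7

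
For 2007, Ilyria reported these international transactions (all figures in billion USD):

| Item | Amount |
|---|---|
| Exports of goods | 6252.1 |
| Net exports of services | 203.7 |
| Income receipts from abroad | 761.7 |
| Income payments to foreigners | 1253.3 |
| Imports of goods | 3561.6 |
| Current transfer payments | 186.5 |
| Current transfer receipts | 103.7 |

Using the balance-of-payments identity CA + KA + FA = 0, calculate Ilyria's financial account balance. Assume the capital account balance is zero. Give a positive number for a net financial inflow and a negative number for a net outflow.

Goods balance = 6252.1 - 3561.6 = 2690.5
Services balance = 203.7
Trade balance (goods + services) = 2690.5 + 203.7 = 2894.2
Net primary income = 761.7 - 1253.3 = -491.6
Net secondary income = 103.7 - 186.5 = -82.8
Current account = 2894.2 + (-491.6) + (-82.8) = 2319.8
Financial account = -(2319.8) = -2319.8

-2319.8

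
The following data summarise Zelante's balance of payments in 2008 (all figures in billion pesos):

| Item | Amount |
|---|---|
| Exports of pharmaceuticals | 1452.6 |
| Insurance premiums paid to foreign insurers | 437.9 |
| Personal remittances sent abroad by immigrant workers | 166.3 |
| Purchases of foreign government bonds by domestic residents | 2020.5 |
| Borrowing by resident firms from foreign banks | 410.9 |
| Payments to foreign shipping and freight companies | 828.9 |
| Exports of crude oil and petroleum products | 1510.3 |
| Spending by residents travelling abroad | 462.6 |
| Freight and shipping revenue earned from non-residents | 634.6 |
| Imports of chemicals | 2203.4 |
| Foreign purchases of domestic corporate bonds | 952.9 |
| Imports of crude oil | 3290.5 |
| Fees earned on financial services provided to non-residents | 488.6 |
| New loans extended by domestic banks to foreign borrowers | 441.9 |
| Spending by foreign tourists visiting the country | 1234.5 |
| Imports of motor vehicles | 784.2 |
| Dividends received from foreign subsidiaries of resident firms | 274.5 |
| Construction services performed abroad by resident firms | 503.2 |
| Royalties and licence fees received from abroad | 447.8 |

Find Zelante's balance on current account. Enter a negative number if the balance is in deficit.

Goods: -3290.5 + 1510.3 + 1452.6 - 2203.4 - 784.2 = -3315.2
Services: 503.2 - 828.9 + 488.6 + 634.6 - 462.6 + 447.8 + 1234.5 - 437.9 = 1579.3
Primary income: 274.5
Secondary income: -166.3
Current account = (-3315.2) + 1579.3 + 274.5 + (-166.3) = -1627.7
(Excluded from the current account — financial account: purchases of foreign government bonds by domestic residents 2020.5, borrowing by resident firms from foreign banks 410.9, foreign purchases of domestic corporate bonds 952.9, new loans extended by domestic banks to foreign borrowers 441.9.)

-1627.7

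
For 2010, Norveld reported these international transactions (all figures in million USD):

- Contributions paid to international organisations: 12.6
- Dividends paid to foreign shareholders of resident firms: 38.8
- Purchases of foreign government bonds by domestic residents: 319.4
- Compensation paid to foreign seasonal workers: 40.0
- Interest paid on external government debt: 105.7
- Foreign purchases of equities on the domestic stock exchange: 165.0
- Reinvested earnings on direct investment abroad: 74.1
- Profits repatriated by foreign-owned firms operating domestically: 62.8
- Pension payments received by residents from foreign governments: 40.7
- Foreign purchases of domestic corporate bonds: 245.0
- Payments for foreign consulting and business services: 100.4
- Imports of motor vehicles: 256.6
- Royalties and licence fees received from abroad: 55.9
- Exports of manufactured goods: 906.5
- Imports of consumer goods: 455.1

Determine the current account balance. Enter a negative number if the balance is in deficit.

5.2

Goods: -455.1 + 906.5 - 256.6 = 194.8
Services: 55.9 - 100.4 = -44.5
Primary income: -62.8 - 105.7 - 38.8 + 74.1 - 40.0 = -173.2
Secondary income: 40.7 - 12.6 = 28.1
Current account = 194.8 + (-44.5) + (-173.2) + 28.1 = 5.2
(Excluded from the current account — financial account: purchases of foreign government bonds by domestic residents 319.4, foreign purchases of equities on the domestic stock exchange 165.0, foreign purchases of domestic corporate bonds 245.0.)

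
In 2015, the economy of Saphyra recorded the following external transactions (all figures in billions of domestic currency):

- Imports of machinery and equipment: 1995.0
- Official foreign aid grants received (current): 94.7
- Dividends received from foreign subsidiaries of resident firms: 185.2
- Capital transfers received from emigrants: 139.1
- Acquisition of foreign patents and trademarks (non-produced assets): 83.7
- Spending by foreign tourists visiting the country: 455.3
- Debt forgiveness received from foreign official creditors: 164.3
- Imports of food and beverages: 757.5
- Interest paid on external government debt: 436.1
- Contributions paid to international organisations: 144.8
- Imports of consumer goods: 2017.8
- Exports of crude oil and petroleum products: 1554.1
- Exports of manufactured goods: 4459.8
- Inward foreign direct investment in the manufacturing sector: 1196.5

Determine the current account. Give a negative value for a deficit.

1397.9

Goods: -757.5 - 2017.8 - 1995.0 + 4459.8 + 1554.1 = 1243.6
Services: 455.3
Primary income: 185.2 - 436.1 = -250.9
Secondary income: -144.8 + 94.7 = -50.1
Current account = 1243.6 + 455.3 + (-250.9) + (-50.1) = 1397.9
(Excluded from the current account — capital account: capital transfers received from emigrants 139.1, acquisition of foreign patents and trademarks (non-produced assets) 83.7, debt forgiveness received from foreign official creditors 164.3; financial account: inward foreign direct investment in the manufacturing sector 1196.5.)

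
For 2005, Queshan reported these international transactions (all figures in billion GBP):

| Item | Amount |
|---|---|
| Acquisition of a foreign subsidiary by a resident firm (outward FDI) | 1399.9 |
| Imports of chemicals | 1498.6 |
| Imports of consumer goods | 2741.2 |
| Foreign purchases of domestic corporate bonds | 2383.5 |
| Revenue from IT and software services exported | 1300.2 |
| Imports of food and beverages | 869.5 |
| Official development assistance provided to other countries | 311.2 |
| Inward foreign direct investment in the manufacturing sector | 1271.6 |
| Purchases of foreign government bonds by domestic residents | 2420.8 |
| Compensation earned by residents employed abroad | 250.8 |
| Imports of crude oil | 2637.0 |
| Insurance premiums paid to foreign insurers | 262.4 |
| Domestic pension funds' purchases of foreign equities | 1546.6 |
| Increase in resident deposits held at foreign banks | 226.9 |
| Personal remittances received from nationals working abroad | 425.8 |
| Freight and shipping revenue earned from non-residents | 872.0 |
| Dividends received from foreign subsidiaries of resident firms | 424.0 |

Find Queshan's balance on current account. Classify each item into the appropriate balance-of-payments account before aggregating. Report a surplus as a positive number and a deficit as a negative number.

-5047.1

Goods: -869.5 - 1498.6 - 2637.0 - 2741.2 = -7746.3
Services: 872.0 - 262.4 + 1300.2 = 1909.8
Primary income: 250.8 + 424.0 = 674.8
Secondary income: 425.8 - 311.2 = 114.6
Current account = (-7746.3) + 1909.8 + 674.8 + 114.6 = -5047.1
(Excluded from the current account — financial account: acquisition of a foreign subsidiary by a resident firm (outward FDI) 1399.9, foreign purchases of domestic corporate bonds 2383.5, inward foreign direct investment in the manufacturing sector 1271.6, purchases of foreign government bonds by domestic residents 2420.8, domestic pension funds' purchases of foreign equities 1546.6, increase in resident deposits held at foreign banks 226.9.)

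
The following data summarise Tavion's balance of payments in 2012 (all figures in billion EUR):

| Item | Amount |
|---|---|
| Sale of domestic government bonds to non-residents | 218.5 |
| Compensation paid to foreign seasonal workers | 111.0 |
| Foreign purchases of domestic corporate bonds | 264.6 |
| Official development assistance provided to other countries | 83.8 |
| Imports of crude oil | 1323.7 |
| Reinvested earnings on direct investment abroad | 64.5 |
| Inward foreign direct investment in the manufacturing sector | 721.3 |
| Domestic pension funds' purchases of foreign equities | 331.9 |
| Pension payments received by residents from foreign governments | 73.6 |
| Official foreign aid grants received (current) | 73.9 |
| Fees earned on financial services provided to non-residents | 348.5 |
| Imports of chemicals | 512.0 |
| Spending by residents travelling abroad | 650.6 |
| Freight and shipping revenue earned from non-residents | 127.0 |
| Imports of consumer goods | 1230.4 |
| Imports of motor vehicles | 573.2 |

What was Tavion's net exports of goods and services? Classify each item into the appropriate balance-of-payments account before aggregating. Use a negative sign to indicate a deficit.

Goods: -1323.7 - 1230.4 - 512.0 - 573.2 = -3639.3
Services: 127.0 + 348.5 - 650.6 = -175.1
Trade balance = -3639.3 + (-175.1) = -3814.4
(Excluded from the trade balance — financial account: sale of domestic government bonds to non-residents 218.5, foreign purchases of domestic corporate bonds 264.6, inward foreign direct investment in the manufacturing sector 721.3, domestic pension funds' purchases of foreign equities 331.9; primary income: compensation paid to foreign seasonal workers 111.0, reinvested earnings on direct investment abroad 64.5; secondary income: official development assistance provided to other countries 83.8, pension payments received by residents from foreign governments 73.6, official foreign aid grants received (current) 73.9.)

-3814.4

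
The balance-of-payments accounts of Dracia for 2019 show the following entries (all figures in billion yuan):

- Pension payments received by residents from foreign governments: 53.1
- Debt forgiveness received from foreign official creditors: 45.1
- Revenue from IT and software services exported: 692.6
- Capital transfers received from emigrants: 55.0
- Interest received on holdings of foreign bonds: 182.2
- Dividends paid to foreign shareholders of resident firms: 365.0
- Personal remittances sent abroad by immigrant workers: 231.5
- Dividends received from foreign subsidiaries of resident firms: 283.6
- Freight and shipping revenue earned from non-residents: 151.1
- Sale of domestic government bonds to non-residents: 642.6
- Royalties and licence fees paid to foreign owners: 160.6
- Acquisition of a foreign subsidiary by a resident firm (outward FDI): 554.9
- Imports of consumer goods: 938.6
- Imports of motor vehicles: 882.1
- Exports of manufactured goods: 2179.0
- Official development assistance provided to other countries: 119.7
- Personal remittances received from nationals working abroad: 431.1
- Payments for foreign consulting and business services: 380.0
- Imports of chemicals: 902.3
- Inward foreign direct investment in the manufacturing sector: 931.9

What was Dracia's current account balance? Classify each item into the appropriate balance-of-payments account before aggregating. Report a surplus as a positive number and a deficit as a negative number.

Goods: -902.3 + 2179.0 - 882.1 - 938.6 = -544.0
Services: -160.6 + 692.6 - 380.0 + 151.1 = 303.1
Primary income: 283.6 + 182.2 - 365.0 = 100.8
Secondary income: -231.5 - 119.7 + 53.1 + 431.1 = 133.0
Current account = (-544.0) + 303.1 + 100.8 + 133.0 = -7.1
(Excluded from the current account — capital account: debt forgiveness received from foreign official creditors 45.1, capital transfers received from emigrants 55.0; financial account: sale of domestic government bonds to non-residents 642.6, acquisition of a foreign subsidiary by a resident firm (outward FDI) 554.9, inward foreign direct investment in the manufacturing sector 931.9.)

-7.1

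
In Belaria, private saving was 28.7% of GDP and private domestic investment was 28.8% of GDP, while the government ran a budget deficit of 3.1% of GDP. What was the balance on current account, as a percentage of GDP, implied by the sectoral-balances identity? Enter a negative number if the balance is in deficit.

By the sectoral-balances identity, CA = (S_private - I) + (T - G).
Private balance = 28.7 - 28.8 = -0.1
Government balance (T - G) = -3.1
CA = -0.1 + (-3.1) = -3.2

-3.2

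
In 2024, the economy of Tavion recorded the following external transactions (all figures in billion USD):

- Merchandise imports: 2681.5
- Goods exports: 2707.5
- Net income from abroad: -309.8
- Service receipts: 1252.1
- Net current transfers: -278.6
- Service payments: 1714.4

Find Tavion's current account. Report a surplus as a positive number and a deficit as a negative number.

-1024.7

Goods balance = 2707.5 - 2681.5 = 26.0
Services balance = 1252.1 - 1714.4 = -462.3
Trade balance (goods + services) = 26.0 + (-462.3) = -436.3
Net primary income = -309.8
Net secondary income = -278.6
Current account = -436.3 + (-309.8) + (-278.6) = -1024.7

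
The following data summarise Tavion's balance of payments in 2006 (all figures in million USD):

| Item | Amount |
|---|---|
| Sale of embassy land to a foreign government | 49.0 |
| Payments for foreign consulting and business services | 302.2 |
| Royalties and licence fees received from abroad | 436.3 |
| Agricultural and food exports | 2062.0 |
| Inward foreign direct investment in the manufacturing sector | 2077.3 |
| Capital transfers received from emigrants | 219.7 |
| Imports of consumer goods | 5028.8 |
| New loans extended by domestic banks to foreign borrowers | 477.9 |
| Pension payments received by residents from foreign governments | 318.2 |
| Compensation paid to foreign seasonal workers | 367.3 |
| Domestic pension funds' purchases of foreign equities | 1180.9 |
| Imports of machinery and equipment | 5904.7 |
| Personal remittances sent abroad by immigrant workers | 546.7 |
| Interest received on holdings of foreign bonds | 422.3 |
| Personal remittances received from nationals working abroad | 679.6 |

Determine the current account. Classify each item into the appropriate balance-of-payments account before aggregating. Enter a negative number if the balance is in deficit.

Goods: 2062.0 - 5904.7 - 5028.8 = -8871.5
Services: 436.3 - 302.2 = 134.1
Primary income: -367.3 + 422.3 = 55.0
Secondary income: 679.6 + 318.2 - 546.7 = 451.1
Current account = (-8871.5) + 134.1 + 55.0 + 451.1 = -8231.3
(Excluded from the current account — capital account: sale of embassy land to a foreign government 49.0, capital transfers received from emigrants 219.7; financial account: inward foreign direct investment in the manufacturing sector 2077.3, new loans extended by domestic banks to foreign borrowers 477.9, domestic pension funds' purchases of foreign equities 1180.9.)

-8231.3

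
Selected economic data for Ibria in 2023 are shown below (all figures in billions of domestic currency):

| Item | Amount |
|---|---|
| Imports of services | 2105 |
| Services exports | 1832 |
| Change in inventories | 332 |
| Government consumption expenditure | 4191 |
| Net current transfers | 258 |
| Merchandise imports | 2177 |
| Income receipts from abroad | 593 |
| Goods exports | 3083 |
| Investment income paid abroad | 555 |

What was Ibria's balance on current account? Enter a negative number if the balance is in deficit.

929

Goods balance = 3083 - 2177 = 906
Services balance = 1832 - 2105 = -273
Trade balance (goods + services) = 906 + (-273) = 633
Net primary income = 593 - 555 = 38
Net secondary income = 258
Current account = 633 + 38 + 258 = 929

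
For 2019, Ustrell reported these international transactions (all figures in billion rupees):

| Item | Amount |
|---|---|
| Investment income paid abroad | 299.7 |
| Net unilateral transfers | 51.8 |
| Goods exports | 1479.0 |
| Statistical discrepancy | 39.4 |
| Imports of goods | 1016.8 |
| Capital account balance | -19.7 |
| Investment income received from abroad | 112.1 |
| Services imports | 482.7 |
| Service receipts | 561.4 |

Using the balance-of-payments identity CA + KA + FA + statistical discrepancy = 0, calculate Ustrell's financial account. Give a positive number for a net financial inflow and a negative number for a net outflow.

Goods balance = 1479.0 - 1016.8 = 462.2
Services balance = 561.4 - 482.7 = 78.7
Trade balance (goods + services) = 462.2 + 78.7 = 540.9
Net primary income = 112.1 - 299.7 = -187.6
Net secondary income = 51.8
Current account = 540.9 + (-187.6) + 51.8 = 405.1
Financial account = -(405.1 + (-19.7) + 39.4) = -424.8

-424.8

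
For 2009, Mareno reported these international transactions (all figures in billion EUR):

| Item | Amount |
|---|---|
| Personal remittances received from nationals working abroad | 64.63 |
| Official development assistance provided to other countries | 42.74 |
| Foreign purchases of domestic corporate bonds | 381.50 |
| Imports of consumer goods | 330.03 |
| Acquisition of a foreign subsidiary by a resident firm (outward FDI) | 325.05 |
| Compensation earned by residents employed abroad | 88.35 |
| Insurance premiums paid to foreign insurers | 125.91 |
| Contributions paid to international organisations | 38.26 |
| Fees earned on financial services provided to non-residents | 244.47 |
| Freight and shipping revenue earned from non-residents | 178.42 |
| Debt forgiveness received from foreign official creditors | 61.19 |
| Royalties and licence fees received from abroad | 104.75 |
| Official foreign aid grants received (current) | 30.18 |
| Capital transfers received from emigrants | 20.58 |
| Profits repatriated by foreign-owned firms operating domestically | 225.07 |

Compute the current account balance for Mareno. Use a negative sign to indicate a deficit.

-51.21

Goods: -330.03
Services: 178.42 + 104.75 + 244.47 - 125.91 = 401.73
Primary income: 88.35 - 225.07 = -136.72
Secondary income: -38.26 - 42.74 + 30.18 + 64.63 = 13.81
Current account = (-330.03) + 401.73 + (-136.72) + 13.81 = -51.21
(Excluded from the current account — financial account: foreign purchases of domestic corporate bonds 381.50, acquisition of a foreign subsidiary by a resident firm (outward FDI) 325.05; capital account: debt forgiveness received from foreign official creditors 61.19, capital transfers received from emigrants 20.58.)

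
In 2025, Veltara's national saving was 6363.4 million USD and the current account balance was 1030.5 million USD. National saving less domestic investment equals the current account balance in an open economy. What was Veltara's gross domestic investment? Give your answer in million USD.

5332.9

S - I = CA (net lending to the rest of the world).
I = S - CA = 6363.4 - 1030.5 = 5332.9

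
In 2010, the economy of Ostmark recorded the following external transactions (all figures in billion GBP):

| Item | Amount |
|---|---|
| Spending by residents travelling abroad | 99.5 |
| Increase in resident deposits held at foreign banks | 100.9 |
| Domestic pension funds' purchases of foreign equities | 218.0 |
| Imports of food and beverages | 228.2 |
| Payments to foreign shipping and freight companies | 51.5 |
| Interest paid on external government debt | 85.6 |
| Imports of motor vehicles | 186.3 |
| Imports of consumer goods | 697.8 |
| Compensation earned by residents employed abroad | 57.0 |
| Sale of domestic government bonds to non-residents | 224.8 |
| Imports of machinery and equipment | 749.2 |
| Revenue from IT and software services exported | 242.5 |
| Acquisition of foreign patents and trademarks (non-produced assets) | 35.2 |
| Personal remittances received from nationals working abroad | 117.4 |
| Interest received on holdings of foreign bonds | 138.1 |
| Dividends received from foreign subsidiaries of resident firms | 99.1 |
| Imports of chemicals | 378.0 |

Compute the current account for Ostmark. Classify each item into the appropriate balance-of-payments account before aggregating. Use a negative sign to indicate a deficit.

Goods: -749.2 - 378.0 - 186.3 - 228.2 - 697.8 = -2239.5
Services: -99.5 + 242.5 - 51.5 = 91.5
Primary income: 99.1 + 138.1 - 85.6 + 57.0 = 208.6
Secondary income: 117.4
Current account = (-2239.5) + 91.5 + 208.6 + 117.4 = -1822.0
(Excluded from the current account — financial account: increase in resident deposits held at foreign banks 100.9, domestic pension funds' purchases of foreign equities 218.0, sale of domestic government bonds to non-residents 224.8; capital account: acquisition of foreign patents and trademarks (non-produced assets) 35.2.)

-1822.0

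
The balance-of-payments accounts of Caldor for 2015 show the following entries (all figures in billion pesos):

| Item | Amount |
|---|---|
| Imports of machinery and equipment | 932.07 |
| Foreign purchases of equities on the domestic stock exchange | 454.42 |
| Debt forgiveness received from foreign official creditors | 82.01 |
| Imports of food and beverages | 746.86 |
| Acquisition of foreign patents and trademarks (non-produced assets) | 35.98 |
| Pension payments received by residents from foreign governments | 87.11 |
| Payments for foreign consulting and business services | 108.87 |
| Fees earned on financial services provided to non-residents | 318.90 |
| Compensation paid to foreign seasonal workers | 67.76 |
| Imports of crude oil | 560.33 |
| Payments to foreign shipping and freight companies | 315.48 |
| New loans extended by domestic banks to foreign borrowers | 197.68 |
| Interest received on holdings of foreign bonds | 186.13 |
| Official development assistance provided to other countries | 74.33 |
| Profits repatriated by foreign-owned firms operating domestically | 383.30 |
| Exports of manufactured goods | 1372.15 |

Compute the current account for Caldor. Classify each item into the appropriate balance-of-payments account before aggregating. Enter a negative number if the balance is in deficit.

-1224.71

Goods: -932.07 + 1372.15 - 746.86 - 560.33 = -867.11
Services: -108.87 + 318.90 - 315.48 = -105.45
Primary income: -67.76 + 186.13 - 383.30 = -264.93
Secondary income: -74.33 + 87.11 = 12.78
Current account = (-867.11) + (-105.45) + (-264.93) + 12.78 = -1224.71
(Excluded from the current account — financial account: foreign purchases of equities on the domestic stock exchange 454.42, new loans extended by domestic banks to foreign borrowers 197.68; capital account: debt forgiveness received from foreign official creditors 82.01, acquisition of foreign patents and trademarks (non-produced assets) 35.98.)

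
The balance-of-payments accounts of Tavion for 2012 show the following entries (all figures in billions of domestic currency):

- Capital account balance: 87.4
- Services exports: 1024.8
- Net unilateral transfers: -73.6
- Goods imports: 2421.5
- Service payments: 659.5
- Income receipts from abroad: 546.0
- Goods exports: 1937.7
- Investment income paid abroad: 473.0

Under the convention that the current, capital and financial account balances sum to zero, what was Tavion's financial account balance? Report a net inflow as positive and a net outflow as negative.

31.7

Goods balance = 1937.7 - 2421.5 = -483.8
Services balance = 1024.8 - 659.5 = 365.3
Trade balance (goods + services) = -483.8 + 365.3 = -118.5
Net primary income = 546.0 - 473.0 = 73.0
Net secondary income = -73.6
Current account = -118.5 + 73.0 + (-73.6) = -119.1
Financial account = -(-119.1 + 87.4) = 31.7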